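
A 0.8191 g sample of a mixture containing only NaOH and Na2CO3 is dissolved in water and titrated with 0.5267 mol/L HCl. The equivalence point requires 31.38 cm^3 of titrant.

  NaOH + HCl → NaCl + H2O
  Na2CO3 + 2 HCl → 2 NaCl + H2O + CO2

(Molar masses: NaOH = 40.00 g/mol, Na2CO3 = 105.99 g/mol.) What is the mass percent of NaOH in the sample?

21.34 %

n(HCl) = 0.03138 × 0.5267 = 0.01653 mol
Let x = n(NaOH), y = n(Na2CO3).
Titrant: 1x + 2y = 0.01653;  mass: 40.00x + 105.99y = 0.8191
Solving, x = 4.370 × 10^-3 mol, y = 6.079 × 10^-3 mol
mass of NaOH = 4.370 × 10^-3 × 40.00 = 0.1748 g
% NaOH = 0.1748 / 0.8191 × 100 = 21.34 %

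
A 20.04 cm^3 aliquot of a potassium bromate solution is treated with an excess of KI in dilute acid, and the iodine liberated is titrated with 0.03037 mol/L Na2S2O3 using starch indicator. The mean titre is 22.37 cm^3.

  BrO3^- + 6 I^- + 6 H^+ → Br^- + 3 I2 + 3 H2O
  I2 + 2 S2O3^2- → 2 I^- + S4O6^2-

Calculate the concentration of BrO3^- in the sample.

0.005650 mol/L

n(S2O3^2-) = 0.02237 × 0.03037 = 6.794 × 10^-4 mol
n(I2) = n(S2O3^2-)/2 = 3.397 × 10^-4 mol
From the 1:3 ratio, n(BrO3^-) in the aliquot = 1/3 × 3.397 × 10^-4 = 1.132 × 10^-4 mol
[BrO3^-] = 1.132 × 10^-4 / 0.02004 = 0.005650 mol/L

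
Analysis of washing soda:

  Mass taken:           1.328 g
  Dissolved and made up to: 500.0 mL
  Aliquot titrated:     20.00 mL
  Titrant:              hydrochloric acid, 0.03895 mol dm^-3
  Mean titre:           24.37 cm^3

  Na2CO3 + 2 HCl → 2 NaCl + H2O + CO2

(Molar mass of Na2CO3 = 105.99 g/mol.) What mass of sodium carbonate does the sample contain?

n(HCl) per titration = 0.02437 × 0.03895 = 9.492 × 10^-4 mol
From the 1:2 ratio, n(Na2CO3) in each aliquot = 1/2 × 9.492 × 10^-4 = 4.746 × 10^-4 mol
n(Na2CO3) in the whole flask = 4.746 × 10^-4 × 500.0/20.00 = 0.01187 mol
mass of Na2CO3 = 0.01187 × 105.99 = 1.258 g

1.258 g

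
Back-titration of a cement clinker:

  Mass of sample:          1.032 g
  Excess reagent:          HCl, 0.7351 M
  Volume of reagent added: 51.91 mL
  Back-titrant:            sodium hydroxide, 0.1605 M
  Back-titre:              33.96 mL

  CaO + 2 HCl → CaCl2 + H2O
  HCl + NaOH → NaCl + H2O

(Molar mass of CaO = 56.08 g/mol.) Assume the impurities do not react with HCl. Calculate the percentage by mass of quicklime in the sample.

n(HCl) added = 0.05191 × 0.7351 = 0.03816 mol
n(NaOH) used in back-titration = 0.03396 × 0.1605 = 5.451 × 10^-3 mol
n(HCl) left over = 5.451 × 10^-3 mol (1:1 ratio)
n(HCl) consumed by analyte = 0.03816 − 5.451 × 10^-3 = 0.03271 mol
From the 1:2 ratio, n(CaO) = 1/2 × 0.03271 = 0.01635 mol
mass of CaO = 0.01635 × 56.08 = 0.9171 g
% CaO = 0.9171 / 1.032 × 100 = 88.87 %

88.87 %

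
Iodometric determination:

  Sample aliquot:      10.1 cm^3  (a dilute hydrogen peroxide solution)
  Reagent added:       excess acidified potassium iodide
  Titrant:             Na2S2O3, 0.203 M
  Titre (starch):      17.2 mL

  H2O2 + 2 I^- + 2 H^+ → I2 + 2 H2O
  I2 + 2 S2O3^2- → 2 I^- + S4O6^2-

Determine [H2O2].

0.173 M

n(S2O3^2-) = 0.0172 × 0.203 = 3.49 × 10^-3 mol
n(I2) = n(S2O3^2-)/2 = 1.75 × 10^-3 mol
n(H2O2) in the aliquot = 1.75 × 10^-3 mol (1:1 ratio)
[H2O2] = 1.75 × 10^-3 / 0.0101 = 0.173 mol/L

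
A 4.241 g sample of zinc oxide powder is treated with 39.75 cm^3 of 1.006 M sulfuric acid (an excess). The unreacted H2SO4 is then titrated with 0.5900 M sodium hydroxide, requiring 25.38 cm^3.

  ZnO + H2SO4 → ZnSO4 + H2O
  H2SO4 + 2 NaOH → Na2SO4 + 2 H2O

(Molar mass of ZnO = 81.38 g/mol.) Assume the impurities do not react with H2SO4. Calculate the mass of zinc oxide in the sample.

2.645 g

n(H2SO4) added = 0.03975 × 1.006 = 0.03999 mol
n(NaOH) used in back-titration = 0.02538 × 0.5900 = 0.01497 mol
From the 1:2 ratio, n(H2SO4) left over = 1/2 × 0.01497 = 7.487 × 10^-3 mol
n(H2SO4) consumed by analyte = 0.03999 − 7.487 × 10^-3 = 0.03250 mol
n(ZnO) = 0.03250 mol (1:1 ratio)
mass of ZnO = 0.03250 × 81.38 = 2.645 g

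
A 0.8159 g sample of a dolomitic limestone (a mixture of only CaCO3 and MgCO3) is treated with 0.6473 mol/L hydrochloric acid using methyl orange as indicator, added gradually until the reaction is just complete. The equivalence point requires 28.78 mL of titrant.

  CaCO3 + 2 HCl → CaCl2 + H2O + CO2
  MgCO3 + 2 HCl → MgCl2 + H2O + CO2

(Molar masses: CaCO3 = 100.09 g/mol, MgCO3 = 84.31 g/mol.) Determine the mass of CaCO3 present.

0.1940 g

n(HCl) = 0.02878 × 0.6473 = 0.01863 mol
Let x = n(CaCO3), y = n(MgCO3).
Titrant: 2x + 2y = 0.01863;  mass: 100.09x + 84.31y = 0.8159
Solving, x = 1.938 × 10^-3 mol, y = 7.377 × 10^-3 mol
mass of CaCO3 = 1.938 × 10^-3 × 100.09 = 0.1940 g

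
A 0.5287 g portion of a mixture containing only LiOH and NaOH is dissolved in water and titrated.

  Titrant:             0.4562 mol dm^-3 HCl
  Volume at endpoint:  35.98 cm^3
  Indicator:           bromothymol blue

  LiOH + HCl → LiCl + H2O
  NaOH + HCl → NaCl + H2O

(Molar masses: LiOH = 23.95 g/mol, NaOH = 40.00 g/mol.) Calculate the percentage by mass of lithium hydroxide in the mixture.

36.09 %

n(HCl) = 0.03598 × 0.4562 = 0.01641 mol
Let x = n(LiOH), y = n(NaOH).
Titrant: 1x + 1y = 0.01641;  mass: 23.95x + 40.00y = 0.5287
Solving, x = 7.967 × 10^-3 mol, y = 8.448 × 10^-3 mol
mass of LiOH = 7.967 × 10^-3 × 23.95 = 0.1908 g
% LiOH = 0.1908 / 0.5287 × 100 = 36.09 %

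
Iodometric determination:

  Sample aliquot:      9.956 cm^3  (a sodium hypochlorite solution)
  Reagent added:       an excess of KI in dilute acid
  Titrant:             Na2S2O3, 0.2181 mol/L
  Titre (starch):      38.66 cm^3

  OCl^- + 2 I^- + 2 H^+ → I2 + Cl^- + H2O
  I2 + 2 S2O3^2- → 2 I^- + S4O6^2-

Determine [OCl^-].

0.4235 mol/L

n(S2O3^2-) = 0.03866 × 0.2181 = 8.432 × 10^-3 mol
n(I2) = n(S2O3^2-)/2 = 4.216 × 10^-3 mol
n(OCl^-) in the aliquot = 4.216 × 10^-3 mol (1:1 ratio)
[OCl^-] = 4.216 × 10^-3 / 0.009956 = 0.4235 mol/L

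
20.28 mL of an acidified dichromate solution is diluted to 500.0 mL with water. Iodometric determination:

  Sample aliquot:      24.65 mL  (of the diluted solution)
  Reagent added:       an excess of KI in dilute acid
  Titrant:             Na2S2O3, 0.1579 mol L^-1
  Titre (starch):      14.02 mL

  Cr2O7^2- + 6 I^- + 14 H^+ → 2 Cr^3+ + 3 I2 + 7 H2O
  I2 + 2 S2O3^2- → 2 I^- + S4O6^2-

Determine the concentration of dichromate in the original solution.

0.3690 mol/L

n(S2O3^2-) = 0.01402 × 0.1579 = 2.214 × 10^-3 mol
n(I2) = n(S2O3^2-)/2 = 1.107 × 10^-3 mol
From the 1:3 ratio, n(Cr2O7^2-) in the aliquot = 1/3 × 1.107 × 10^-3 = 3.690 × 10^-4 mol
[Cr2O7^2-]_dilute = 3.690 × 10^-4 / 0.02465 = 0.01497 mol/L
[Cr2O7^2-]_original = 0.01497 × 500.0/20.28 = 0.3690 mol/L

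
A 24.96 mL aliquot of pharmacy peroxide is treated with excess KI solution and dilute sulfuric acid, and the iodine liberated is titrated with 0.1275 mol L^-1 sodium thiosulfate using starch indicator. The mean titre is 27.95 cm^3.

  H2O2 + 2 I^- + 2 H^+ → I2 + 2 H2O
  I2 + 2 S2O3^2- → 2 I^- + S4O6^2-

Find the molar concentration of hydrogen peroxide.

0.07139 mol/L

n(S2O3^2-) = 0.02795 × 0.1275 = 3.564 × 10^-3 mol
n(I2) = n(S2O3^2-)/2 = 1.782 × 10^-3 mol
n(H2O2) in the aliquot = 1.782 × 10^-3 mol (1:1 ratio)
[H2O2] = 1.782 × 10^-3 / 0.02496 = 0.07139 mol/L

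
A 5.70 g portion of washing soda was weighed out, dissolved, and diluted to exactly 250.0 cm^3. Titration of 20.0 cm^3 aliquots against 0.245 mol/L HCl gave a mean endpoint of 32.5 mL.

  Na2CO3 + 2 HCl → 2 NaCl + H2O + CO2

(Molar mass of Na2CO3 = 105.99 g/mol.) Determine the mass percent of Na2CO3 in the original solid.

n(HCl) per titration = 0.0325 × 0.245 = 7.96 × 10^-3 mol
From the 1:2 ratio, n(Na2CO3) in each aliquot = 1/2 × 7.96 × 10^-3 = 3.98 × 10^-3 mol
n(Na2CO3) in the whole flask = 3.98 × 10^-3 × 250.0/20.0 = 0.0498 mol
mass of Na2CO3 = 0.0498 × 105.99 = 5.27 g
% Na2CO3 = 5.27 / 5.70 × 100 = 92.5 %

92.5 %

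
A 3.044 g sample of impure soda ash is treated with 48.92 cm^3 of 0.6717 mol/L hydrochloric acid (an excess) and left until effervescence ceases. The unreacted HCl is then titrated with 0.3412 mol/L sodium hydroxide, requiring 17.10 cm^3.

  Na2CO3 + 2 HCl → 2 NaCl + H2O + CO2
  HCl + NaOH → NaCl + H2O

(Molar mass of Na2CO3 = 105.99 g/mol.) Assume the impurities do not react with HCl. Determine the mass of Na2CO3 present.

n(HCl) added = 0.04892 × 0.6717 = 0.03286 mol
n(NaOH) used in back-titration = 0.01710 × 0.3412 = 5.835 × 10^-3 mol
n(HCl) left over = 5.835 × 10^-3 mol (1:1 ratio)
n(HCl) consumed by analyte = 0.03286 − 5.835 × 10^-3 = 0.02703 mol
From the 1:2 ratio, n(Na2CO3) = 1/2 × 0.02703 = 0.01351 mol
mass of Na2CO3 = 0.01351 × 105.99 = 1.432 g

1.432 g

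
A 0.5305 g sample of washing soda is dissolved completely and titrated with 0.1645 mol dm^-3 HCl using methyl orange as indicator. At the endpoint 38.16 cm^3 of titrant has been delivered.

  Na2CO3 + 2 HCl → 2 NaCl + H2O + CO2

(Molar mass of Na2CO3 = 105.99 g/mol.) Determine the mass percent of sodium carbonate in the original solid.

n(HCl) = 0.03816 L × 0.1645 mol/L = 6.277 × 10^-3 mol
From the 1:2 ratio, n(Na2CO3) = 1/2 × 6.277 × 10^-3 = 3.139 × 10^-3 mol
mass of Na2CO3 = 3.139 × 10^-3 × 105.99 g/mol = 0.3327 g
% Na2CO3 = 0.3327 / 0.5305 × 100 = 62.71 %

62.71 %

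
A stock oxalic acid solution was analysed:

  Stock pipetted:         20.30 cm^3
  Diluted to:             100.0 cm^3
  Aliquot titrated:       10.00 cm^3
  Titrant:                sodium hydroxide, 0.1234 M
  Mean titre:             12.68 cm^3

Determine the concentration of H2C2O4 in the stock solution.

0.3854 M

H2C2O4 + 2 NaOH → Na2C2O4 + 2 H2O
n(NaOH) = 0.01268 × 0.1234 = 1.565 × 10^-3 mol
From the 1:2 ratio, n(H2C2O4) in the aliquot = 1/2 × 1.565 × 10^-3 = 7.824 × 10^-4 mol
[H2C2O4]_dilute = 7.824 × 10^-4 / 0.01000 = 0.07824 mol/L
Dilution factor = 100.0 / 20.30 = 4.926
[H2C2O4]_stock = 0.07824 × 4.926 = 0.3854 mol/L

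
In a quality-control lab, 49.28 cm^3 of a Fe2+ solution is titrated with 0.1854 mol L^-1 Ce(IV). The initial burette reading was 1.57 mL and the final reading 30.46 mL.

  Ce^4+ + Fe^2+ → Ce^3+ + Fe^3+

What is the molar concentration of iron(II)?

0.1087 mol/L

n(Ce4+) = 0.02889 L × 0.1854 mol/L = 5.356 × 10^-3 mol
n(Fe2+) = 5.356 × 10^-3 mol (1:1 mole ratio)
[Fe2+] = 5.356 × 10^-3 mol / 0.04928 L = 0.1087 mol/L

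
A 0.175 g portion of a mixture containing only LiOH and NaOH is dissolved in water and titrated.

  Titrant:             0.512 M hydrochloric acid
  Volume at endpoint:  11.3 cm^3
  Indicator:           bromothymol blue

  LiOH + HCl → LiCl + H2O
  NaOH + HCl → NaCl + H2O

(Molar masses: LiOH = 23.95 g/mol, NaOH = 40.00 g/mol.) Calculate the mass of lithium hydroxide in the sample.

0.0842 g

n(HCl) = 0.0113 × 0.512 = 5.79 × 10^-3 mol
Let x = n(LiOH), y = n(NaOH).
Titrant: 1x + 1y = 5.79 × 10^-3;  mass: 23.95x + 40.00y = 0.175
Solving, x = 3.52 × 10^-3 mol, y = 2.27 × 10^-3 mol
mass of LiOH = 3.52 × 10^-3 × 23.95 = 0.0842 g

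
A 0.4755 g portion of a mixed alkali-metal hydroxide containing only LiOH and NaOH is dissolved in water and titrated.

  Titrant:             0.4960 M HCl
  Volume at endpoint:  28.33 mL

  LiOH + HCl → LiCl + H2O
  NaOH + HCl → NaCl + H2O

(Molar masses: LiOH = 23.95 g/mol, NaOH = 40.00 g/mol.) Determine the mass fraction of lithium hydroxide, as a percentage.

n(HCl) = 0.02833 × 0.4960 = 0.01405 mol
Let x = n(LiOH), y = n(NaOH).
Titrant: 1x + 1y = 0.01405;  mass: 23.95x + 40.00y = 0.4755
Solving, x = 5.394 × 10^-3 mol, y = 8.658 × 10^-3 mol
mass of LiOH = 5.394 × 10^-3 × 23.95 = 0.1292 g
% LiOH = 0.1292 / 0.4755 × 100 = 27.17 %

27.17 %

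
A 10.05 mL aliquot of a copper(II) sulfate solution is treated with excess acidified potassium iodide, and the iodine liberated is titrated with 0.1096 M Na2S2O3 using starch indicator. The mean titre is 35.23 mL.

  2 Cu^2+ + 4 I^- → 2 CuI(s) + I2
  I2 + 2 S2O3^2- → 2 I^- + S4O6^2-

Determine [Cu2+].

0.3842 M

n(S2O3^2-) = 0.03523 × 0.1096 = 3.861 × 10^-3 mol
n(I2) = n(S2O3^2-)/2 = 1.931 × 10^-3 mol
From the 2:1 ratio, n(Cu2+) in the aliquot = 2/1 × 1.931 × 10^-3 = 3.861 × 10^-3 mol
[Cu2+] = 3.861 × 10^-3 / 0.01005 = 0.3842 mol/L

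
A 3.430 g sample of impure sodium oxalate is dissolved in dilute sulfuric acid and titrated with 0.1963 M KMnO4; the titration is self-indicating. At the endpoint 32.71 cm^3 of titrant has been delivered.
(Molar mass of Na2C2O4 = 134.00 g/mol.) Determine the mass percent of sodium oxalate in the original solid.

62.71 %

2 MnO4^- + 5 C2O4^2- + 16 H^+ → 2 Mn^2+ + 10 CO2 + 8 H2O
n(KMnO4) = 0.03271 L × 0.1963 mol/L = 6.421 × 10^-3 mol
From the 5:2 ratio, n(Na2C2O4) = 5/2 × 6.421 × 10^-3 = 0.01605 mol
mass of Na2C2O4 = 0.01605 × 134.00 g/mol = 2.151 g
% Na2C2O4 = 2.151 / 3.430 × 100 = 62.71 %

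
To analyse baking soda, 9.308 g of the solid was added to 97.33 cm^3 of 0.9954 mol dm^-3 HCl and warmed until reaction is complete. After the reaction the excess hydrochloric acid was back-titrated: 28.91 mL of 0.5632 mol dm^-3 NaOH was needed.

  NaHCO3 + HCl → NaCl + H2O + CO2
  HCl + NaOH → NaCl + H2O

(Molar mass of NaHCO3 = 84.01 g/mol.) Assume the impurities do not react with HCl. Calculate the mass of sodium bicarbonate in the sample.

n(HCl) added = 0.09733 × 0.9954 = 0.09688 mol
n(NaOH) used in back-titration = 0.02891 × 0.5632 = 0.01628 mol
n(HCl) left over = 0.01628 mol (1:1 ratio)
n(HCl) consumed by analyte = 0.09688 − 0.01628 = 0.08060 mol
n(NaHCO3) = 0.08060 mol (1:1 ratio)
mass of NaHCO3 = 0.08060 × 84.01 = 6.771 g

6.771 g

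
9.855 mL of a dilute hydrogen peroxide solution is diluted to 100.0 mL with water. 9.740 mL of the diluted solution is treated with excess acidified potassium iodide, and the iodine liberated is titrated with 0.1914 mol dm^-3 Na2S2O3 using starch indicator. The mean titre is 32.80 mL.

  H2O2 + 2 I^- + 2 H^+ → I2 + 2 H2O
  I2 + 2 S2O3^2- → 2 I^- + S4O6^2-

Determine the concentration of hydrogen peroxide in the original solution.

3.270 mol/L

n(S2O3^2-) = 0.03280 × 0.1914 = 6.278 × 10^-3 mol
n(I2) = n(S2O3^2-)/2 = 3.139 × 10^-3 mol
n(H2O2) in the aliquot = 3.139 × 10^-3 mol (1:1 ratio)
[H2O2]_dilute = 3.139 × 10^-3 / 0.009740 = 0.3223 mol/L
[H2O2]_original = 0.3223 × 100.0/9.855 = 3.270 mol/L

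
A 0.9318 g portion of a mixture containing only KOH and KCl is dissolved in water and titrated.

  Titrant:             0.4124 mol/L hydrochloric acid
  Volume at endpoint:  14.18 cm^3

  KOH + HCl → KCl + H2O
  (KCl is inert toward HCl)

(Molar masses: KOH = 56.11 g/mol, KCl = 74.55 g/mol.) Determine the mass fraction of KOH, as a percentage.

35.21 %

n(HCl) = 0.01418 × 0.4124 = 5.848 × 10^-3 mol
Let x = n(KOH), y = n(KCl).
Titrant: 1x = 5.848 × 10^-3;  mass: 56.11x + 74.55y = 0.9318
Solving, x = 5.848 × 10^-3 mol, y = 8.098 × 10^-3 mol
mass of KOH = 5.848 × 10^-3 × 56.11 = 0.3281 g
% KOH = 0.3281 / 0.9318 × 100 = 35.21 %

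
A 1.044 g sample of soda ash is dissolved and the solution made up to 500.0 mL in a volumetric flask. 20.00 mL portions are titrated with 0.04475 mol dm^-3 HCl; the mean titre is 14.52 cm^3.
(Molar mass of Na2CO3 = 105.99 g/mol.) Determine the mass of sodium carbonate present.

Na2CO3 + 2 HCl → 2 NaCl + H2O + CO2
n(HCl) per titration = 0.01452 × 0.04475 = 6.498 × 10^-4 mol
From the 1:2 ratio, n(Na2CO3) in each aliquot = 1/2 × 6.498 × 10^-4 = 3.249 × 10^-4 mol
n(Na2CO3) in the whole flask = 3.249 × 10^-4 × 500.0/20.00 = 8.122 × 10^-3 mol
mass of Na2CO3 = 8.122 × 10^-3 × 105.99 = 0.8609 g

0.8609 g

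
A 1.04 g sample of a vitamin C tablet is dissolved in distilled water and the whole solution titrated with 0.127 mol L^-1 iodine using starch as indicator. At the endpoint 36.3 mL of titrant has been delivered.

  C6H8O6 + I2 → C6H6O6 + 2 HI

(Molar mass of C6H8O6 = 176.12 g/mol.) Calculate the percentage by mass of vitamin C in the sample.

78.1 %

n(I2) = 0.0363 L × 0.127 mol/L = 4.61 × 10^-3 mol
n(C6H8O6) = 4.61 × 10^-3 mol (1:1 ratio)
mass of C6H8O6 = 4.61 × 10^-3 × 176.12 g/mol = 0.812 g
% C6H8O6 = 0.812 / 1.04 × 100 = 78.1 %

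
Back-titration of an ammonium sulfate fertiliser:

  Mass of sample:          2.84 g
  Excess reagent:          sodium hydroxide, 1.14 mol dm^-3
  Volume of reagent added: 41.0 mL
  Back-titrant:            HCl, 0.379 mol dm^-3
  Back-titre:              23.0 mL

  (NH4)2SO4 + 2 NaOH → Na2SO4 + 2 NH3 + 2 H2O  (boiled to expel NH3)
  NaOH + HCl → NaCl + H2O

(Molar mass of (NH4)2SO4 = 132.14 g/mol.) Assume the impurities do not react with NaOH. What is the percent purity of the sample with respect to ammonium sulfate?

88.5 %

n(NaOH) added = 0.0410 × 1.14 = 0.0467 mol
n(HCl) used in back-titration = 0.0230 × 0.379 = 8.72 × 10^-3 mol
n(NaOH) left over = 8.72 × 10^-3 mol (1:1 ratio)
n(NaOH) consumed by analyte = 0.0467 − 8.72 × 10^-3 = 0.0380 mol
From the 1:2 ratio, n((NH4)2SO4) = 1/2 × 0.0380 = 0.0190 mol
mass of (NH4)2SO4 = 0.0190 × 132.14 = 2.51 g
% (NH4)2SO4 = 2.51 / 2.84 × 100 = 88.5 %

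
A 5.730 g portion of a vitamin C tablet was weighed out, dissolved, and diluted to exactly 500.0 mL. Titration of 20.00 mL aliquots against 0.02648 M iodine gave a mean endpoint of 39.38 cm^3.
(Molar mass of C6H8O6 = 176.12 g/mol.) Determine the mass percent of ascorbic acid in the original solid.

C6H8O6 + I2 → C6H6O6 + 2 HI
n(I2) per titration = 0.03938 × 0.02648 = 1.043 × 10^-3 mol
n(C6H8O6) in each aliquot = 1.043 × 10^-3 mol (1:1 ratio)
n(C6H8O6) in the whole flask = 1.043 × 10^-3 × 500.0/20.00 = 0.02607 mol
mass of C6H8O6 = 0.02607 × 176.12 = 4.591 g
% C6H8O6 = 4.591 / 5.730 × 100 = 80.13 %

80.13 %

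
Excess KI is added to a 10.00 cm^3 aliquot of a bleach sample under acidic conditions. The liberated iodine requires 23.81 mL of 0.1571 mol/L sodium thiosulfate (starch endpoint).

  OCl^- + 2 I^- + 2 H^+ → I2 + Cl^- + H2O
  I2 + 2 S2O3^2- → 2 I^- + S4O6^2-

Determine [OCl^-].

0.1870 mol/L

n(S2O3^2-) = 0.02381 × 0.1571 = 3.741 × 10^-3 mol
n(I2) = n(S2O3^2-)/2 = 1.870 × 10^-3 mol
n(OCl^-) in the aliquot = 1.870 × 10^-3 mol (1:1 ratio)
[OCl^-] = 1.870 × 10^-3 / 0.01000 = 0.1870 mol/L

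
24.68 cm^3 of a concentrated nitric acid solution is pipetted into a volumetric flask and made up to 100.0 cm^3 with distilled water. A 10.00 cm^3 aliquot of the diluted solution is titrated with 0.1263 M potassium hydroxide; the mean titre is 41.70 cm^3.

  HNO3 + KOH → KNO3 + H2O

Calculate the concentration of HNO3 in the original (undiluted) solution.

n(KOH) = 0.04170 × 0.1263 = 5.267 × 10^-3 mol
n(HNO3) in the aliquot = 5.267 × 10^-3 mol (1:1 ratio)
[HNO3]_dilute = 5.267 × 10^-3 / 0.01000 = 0.5267 mol/L
Dilution factor = 100.0 / 24.68 = 4.052
[HNO3]_stock = 0.5267 × 4.052 = 2.134 mol/L

2.134 M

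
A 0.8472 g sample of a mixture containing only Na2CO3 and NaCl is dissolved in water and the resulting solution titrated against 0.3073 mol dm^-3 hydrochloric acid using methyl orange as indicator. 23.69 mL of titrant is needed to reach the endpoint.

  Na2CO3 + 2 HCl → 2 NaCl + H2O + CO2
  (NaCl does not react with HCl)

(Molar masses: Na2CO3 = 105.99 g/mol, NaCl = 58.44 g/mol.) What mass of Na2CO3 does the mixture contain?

0.3858 g

n(HCl) = 0.02369 × 0.3073 = 7.280 × 10^-3 mol
Let x = n(Na2CO3), y = n(NaCl).
Titrant: 2x = 7.280 × 10^-3;  mass: 105.99x + 58.44y = 0.8472
Solving, x = 3.640 × 10^-3 mol, y = 7.895 × 10^-3 mol
mass of Na2CO3 = 3.640 × 10^-3 × 105.99 = 0.3858 g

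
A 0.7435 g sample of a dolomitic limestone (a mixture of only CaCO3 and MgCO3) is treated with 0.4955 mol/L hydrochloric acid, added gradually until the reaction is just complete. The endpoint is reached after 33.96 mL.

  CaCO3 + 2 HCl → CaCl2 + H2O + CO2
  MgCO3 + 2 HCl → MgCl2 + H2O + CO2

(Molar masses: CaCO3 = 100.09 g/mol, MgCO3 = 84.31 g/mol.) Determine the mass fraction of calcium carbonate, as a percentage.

29.13 %

n(HCl) = 0.03396 × 0.4955 = 0.01683 mol
Let x = n(CaCO3), y = n(MgCO3).
Titrant: 2x + 2y = 0.01683;  mass: 100.09x + 84.31y = 0.7435
Solving, x = 2.164 × 10^-3 mol, y = 6.249 × 10^-3 mol
mass of CaCO3 = 2.164 × 10^-3 × 100.09 = 0.2166 g
% CaCO3 = 0.2166 / 0.7435 × 100 = 29.13 %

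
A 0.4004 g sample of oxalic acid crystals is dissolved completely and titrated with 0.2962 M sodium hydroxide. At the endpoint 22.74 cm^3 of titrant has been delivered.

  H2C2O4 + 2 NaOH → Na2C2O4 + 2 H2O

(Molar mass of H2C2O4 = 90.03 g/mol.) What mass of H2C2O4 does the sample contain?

0.3032 g

n(NaOH) = 0.02274 L × 0.2962 mol/L = 6.736 × 10^-3 mol
From the 1:2 ratio, n(H2C2O4) = 1/2 × 6.736 × 10^-3 = 3.368 × 10^-3 mol
mass of H2C2O4 = 3.368 × 10^-3 × 90.03 g/mol = 0.3032 g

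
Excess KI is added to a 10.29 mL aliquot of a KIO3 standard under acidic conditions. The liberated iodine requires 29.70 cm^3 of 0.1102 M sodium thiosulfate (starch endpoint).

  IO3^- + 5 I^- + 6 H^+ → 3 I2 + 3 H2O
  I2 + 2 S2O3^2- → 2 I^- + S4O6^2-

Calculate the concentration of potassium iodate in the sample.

n(S2O3^2-) = 0.02970 × 0.1102 = 3.273 × 10^-3 mol
n(I2) = n(S2O3^2-)/2 = 1.636 × 10^-3 mol
From the 1:3 ratio, n(IO3^-) in the aliquot = 1/3 × 1.636 × 10^-3 = 5.455 × 10^-4 mol
[IO3^-] = 5.455 × 10^-4 / 0.01029 = 0.05301 mol/L

0.05301 M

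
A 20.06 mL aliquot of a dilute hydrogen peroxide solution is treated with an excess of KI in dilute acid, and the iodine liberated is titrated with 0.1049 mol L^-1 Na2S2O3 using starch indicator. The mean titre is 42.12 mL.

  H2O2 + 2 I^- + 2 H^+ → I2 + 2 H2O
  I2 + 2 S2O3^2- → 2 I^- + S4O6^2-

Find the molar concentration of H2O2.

0.1101 mol/L

n(S2O3^2-) = 0.04212 × 0.1049 = 4.418 × 10^-3 mol
n(I2) = n(S2O3^2-)/2 = 2.209 × 10^-3 mol
n(H2O2) in the aliquot = 2.209 × 10^-3 mol (1:1 ratio)
[H2O2] = 2.209 × 10^-3 / 0.02006 = 0.1101 mol/L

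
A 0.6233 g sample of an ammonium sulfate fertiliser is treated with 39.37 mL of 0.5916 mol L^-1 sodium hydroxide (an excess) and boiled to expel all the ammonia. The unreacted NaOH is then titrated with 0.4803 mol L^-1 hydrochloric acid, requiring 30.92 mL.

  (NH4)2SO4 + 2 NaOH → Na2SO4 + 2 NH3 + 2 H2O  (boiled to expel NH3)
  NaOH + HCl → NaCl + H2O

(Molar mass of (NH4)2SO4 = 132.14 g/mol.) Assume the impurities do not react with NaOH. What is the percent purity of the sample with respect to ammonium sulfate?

n(NaOH) added = 0.03937 × 0.5916 = 0.02329 mol
n(HCl) used in back-titration = 0.03092 × 0.4803 = 0.01485 mol
n(NaOH) left over = 0.01485 mol (1:1 ratio)
n(NaOH) consumed by analyte = 0.02329 − 0.01485 = 8.440 × 10^-3 mol
From the 1:2 ratio, n((NH4)2SO4) = 1/2 × 8.440 × 10^-3 = 4.220 × 10^-3 mol
mass of (NH4)2SO4 = 4.220 × 10^-3 × 132.14 = 0.5577 g
% (NH4)2SO4 = 0.5577 / 0.6233 × 100 = 89.47 %

89.47 %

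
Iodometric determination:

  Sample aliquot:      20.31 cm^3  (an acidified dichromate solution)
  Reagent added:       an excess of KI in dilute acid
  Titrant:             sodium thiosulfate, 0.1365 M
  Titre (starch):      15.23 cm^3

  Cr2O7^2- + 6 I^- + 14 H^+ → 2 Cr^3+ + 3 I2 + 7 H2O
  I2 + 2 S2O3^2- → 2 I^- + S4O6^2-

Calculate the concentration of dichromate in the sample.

0.01706 M

n(S2O3^2-) = 0.01523 × 0.1365 = 2.079 × 10^-3 mol
n(I2) = n(S2O3^2-)/2 = 1.039 × 10^-3 mol
From the 1:3 ratio, n(Cr2O7^2-) in the aliquot = 1/3 × 1.039 × 10^-3 = 3.465 × 10^-4 mol
[Cr2O7^2-] = 3.465 × 10^-4 / 0.02031 = 0.01706 mol/L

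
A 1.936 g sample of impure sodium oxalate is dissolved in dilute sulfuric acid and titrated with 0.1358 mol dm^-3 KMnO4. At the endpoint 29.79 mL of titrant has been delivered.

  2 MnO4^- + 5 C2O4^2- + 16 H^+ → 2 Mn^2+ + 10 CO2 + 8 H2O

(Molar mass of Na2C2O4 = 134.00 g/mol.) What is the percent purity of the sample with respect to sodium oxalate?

70.00 %

n(KMnO4) = 0.02979 L × 0.1358 mol/L = 4.045 × 10^-3 mol
From the 5:2 ratio, n(Na2C2O4) = 5/2 × 4.045 × 10^-3 = 0.01011 mol
mass of Na2C2O4 = 0.01011 × 134.00 g/mol = 1.355 g
% Na2C2O4 = 1.355 / 1.936 × 100 = 70.00 %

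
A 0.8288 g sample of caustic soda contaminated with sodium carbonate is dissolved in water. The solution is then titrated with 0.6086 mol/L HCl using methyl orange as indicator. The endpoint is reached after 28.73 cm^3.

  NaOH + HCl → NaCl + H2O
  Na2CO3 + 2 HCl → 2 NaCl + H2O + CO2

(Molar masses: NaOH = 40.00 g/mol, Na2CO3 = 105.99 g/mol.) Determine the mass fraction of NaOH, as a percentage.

n(HCl) = 0.02873 × 0.6086 = 0.01749 mol
Let x = n(NaOH), y = n(Na2CO3).
Titrant: 1x + 2y = 0.01749;  mass: 40.00x + 105.99y = 0.8288
Solving, x = 7.528 × 10^-3 mol, y = 4.979 × 10^-3 mol
mass of NaOH = 7.528 × 10^-3 × 40.00 = 0.3011 g
% NaOH = 0.3011 / 0.8288 × 100 = 36.33 %

36.33 %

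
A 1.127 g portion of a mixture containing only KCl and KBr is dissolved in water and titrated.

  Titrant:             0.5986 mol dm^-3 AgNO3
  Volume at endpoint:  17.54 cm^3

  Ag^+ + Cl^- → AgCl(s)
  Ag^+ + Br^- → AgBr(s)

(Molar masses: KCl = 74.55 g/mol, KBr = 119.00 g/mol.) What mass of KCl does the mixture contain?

0.2053 g

n(AgNO3) = 0.01754 × 0.5986 = 0.01050 mol
Let x = n(KCl), y = n(KBr).
Titrant: 1x + 1y = 0.01050;  mass: 74.55x + 119.00y = 1.127
Solving, x = 2.754 × 10^-3 mol, y = 7.745 × 10^-3 mol
mass of KCl = 2.754 × 10^-3 × 74.55 = 0.2053 g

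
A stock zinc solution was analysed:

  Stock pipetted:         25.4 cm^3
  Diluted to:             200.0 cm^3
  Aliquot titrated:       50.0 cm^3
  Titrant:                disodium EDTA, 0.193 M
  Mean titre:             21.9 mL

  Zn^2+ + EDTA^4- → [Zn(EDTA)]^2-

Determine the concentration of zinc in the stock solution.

n(EDTA) = 0.0219 × 0.193 = 4.23 × 10^-3 mol
n(Zn2+) in the aliquot = 4.23 × 10^-3 mol (1:1 ratio)
[Zn2+]_dilute = 4.23 × 10^-3 / 0.0500 = 0.0845 mol/L
Dilution factor = 200.0 / 25.4 = 7.874
[Zn2+]_stock = 0.0845 × 7.874 = 0.666 mol/L

0.666 M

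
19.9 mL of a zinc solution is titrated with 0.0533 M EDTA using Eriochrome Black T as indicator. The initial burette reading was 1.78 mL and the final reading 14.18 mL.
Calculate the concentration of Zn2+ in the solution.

0.0332 M

Zn^2+ + EDTA^4- → [Zn(EDTA)]^2-
n(EDTA) = 0.0124 L × 0.0533 mol/L = 6.61 × 10^-4 mol
n(Zn2+) = 6.61 × 10^-4 mol (1:1 mole ratio)
[Zn2+] = 6.61 × 10^-4 mol / 0.0199 L = 0.0332 mol/L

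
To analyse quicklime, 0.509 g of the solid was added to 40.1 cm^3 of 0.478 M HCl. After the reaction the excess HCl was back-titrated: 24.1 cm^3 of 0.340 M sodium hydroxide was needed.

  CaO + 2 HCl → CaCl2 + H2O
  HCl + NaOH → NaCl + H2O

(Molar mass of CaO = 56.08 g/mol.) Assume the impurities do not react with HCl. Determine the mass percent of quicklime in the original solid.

60.5 %

n(HCl) added = 0.0401 × 0.478 = 0.0192 mol
n(NaOH) used in back-titration = 0.0241 × 0.340 = 8.19 × 10^-3 mol
n(HCl) left over = 8.19 × 10^-3 mol (1:1 ratio)
n(HCl) consumed by analyte = 0.0192 − 8.19 × 10^-3 = 0.0110 mol
From the 1:2 ratio, n(CaO) = 1/2 × 0.0110 = 5.49 × 10^-3 mol
mass of CaO = 5.49 × 10^-3 × 56.08 = 0.308 g
% CaO = 0.308 / 0.509 × 100 = 60.5 %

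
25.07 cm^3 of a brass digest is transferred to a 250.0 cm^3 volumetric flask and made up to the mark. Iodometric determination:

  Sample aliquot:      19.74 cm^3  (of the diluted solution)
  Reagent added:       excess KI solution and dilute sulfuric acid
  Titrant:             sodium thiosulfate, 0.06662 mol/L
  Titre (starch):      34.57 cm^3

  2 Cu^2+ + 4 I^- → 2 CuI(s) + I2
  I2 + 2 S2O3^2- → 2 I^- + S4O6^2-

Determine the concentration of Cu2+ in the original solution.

n(S2O3^2-) = 0.03457 × 0.06662 = 2.303 × 10^-3 mol
n(I2) = n(S2O3^2-)/2 = 1.152 × 10^-3 mol
From the 2:1 ratio, n(Cu2+) in the aliquot = 2/1 × 1.152 × 10^-3 = 2.303 × 10^-3 mol
[Cu2+]_dilute = 2.303 × 10^-3 / 0.01974 = 0.1167 mol/L
[Cu2+]_original = 0.1167 × 250.0/25.07 = 1.163 mol/L

1.163 mol/L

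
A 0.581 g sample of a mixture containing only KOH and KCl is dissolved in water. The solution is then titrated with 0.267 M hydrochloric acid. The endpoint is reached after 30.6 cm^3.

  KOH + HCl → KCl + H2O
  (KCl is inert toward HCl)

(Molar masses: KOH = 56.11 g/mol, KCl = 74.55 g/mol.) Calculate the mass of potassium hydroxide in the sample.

0.458 g

n(HCl) = 0.0306 × 0.267 = 8.17 × 10^-3 mol
Let x = n(KOH), y = n(KCl).
Titrant: 1x = 8.17 × 10^-3;  mass: 56.11x + 74.55y = 0.581
Solving, x = 8.17 × 10^-3 mol, y = 1.64 × 10^-3 mol
mass of KOH = 8.17 × 10^-3 × 56.11 = 0.458 g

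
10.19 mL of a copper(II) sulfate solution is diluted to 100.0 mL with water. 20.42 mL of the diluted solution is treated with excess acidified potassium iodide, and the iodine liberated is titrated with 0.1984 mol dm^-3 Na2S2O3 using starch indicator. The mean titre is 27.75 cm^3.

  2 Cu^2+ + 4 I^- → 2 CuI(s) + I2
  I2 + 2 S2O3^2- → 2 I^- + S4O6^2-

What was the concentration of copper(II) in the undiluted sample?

2.646 mol/L

n(S2O3^2-) = 0.02775 × 0.1984 = 5.506 × 10^-3 mol
n(I2) = n(S2O3^2-)/2 = 2.753 × 10^-3 mol
From the 2:1 ratio, n(Cu2+) in the aliquot = 2/1 × 2.753 × 10^-3 = 5.506 × 10^-3 mol
[Cu2+]_dilute = 5.506 × 10^-3 / 0.02042 = 0.2696 mol/L
[Cu2+]_original = 0.2696 × 100.0/10.19 = 2.646 mol/L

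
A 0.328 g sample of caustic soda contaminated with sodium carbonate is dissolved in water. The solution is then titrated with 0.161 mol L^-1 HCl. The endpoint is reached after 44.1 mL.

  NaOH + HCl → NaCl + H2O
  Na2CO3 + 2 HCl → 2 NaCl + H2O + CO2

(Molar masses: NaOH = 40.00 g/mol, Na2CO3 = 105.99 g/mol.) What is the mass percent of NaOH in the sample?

n(HCl) = 0.0441 × 0.161 = 7.10 × 10^-3 mol
Let x = n(NaOH), y = n(Na2CO3).
Titrant: 1x + 2y = 7.10 × 10^-3;  mass: 40.00x + 105.99y = 0.328
Solving, x = 3.71 × 10^-3 mol, y = 1.69 × 10^-3 mol
mass of NaOH = 3.71 × 10^-3 × 40.00 = 0.149 g
% NaOH = 0.149 / 0.328 × 100 = 45.3 %

45.3 %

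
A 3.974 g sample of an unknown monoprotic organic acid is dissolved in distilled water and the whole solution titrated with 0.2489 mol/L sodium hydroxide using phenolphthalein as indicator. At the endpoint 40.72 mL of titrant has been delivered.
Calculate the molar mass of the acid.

392.1 g/mol

n(NaOH) = 0.04072 L × 0.2489 mol/L = 0.01014 mol
n(HA) = 0.01014 mol (1:1 ratio)
M = m / n = 3.974 g / 0.01014 mol = 392.1 g/mol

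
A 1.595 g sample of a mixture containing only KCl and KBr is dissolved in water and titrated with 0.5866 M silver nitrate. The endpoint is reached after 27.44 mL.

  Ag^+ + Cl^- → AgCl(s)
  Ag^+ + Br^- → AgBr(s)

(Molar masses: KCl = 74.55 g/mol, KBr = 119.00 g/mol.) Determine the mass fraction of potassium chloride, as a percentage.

n(AgNO3) = 0.02744 × 0.5866 = 0.01610 mol
Let x = n(KCl), y = n(KBr).
Titrant: 1x + 1y = 0.01610;  mass: 74.55x + 119.00y = 1.595
Solving, x = 7.209 × 10^-3 mol, y = 8.887 × 10^-3 mol
mass of KCl = 7.209 × 10^-3 × 74.55 = 0.5375 g
% KCl = 0.5375 / 1.595 × 100 = 33.70 %

33.70 %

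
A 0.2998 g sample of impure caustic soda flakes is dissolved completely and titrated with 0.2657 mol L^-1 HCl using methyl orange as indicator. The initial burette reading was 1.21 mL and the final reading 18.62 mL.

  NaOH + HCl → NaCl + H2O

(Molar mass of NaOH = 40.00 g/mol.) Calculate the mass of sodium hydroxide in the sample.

n(HCl) = 0.01741 L × 0.2657 mol/L = 4.626 × 10^-3 mol
n(NaOH) = 4.626 × 10^-3 mol (1:1 ratio)
mass of NaOH = 4.626 × 10^-3 × 40.00 g/mol = 0.1850 g

0.1850 g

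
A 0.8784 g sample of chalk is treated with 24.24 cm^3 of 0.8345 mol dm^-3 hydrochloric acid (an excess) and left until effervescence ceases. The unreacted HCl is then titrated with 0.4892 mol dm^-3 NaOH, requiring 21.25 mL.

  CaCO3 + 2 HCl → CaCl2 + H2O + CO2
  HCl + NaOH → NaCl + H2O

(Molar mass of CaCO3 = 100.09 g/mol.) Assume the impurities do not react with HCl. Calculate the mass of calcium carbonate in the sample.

n(HCl) added = 0.02424 × 0.8345 = 0.02023 mol
n(NaOH) used in back-titration = 0.02125 × 0.4892 = 0.01040 mol
n(HCl) left over = 0.01040 mol (1:1 ratio)
n(HCl) consumed by analyte = 0.02023 − 0.01040 = 9.833 × 10^-3 mol
From the 1:2 ratio, n(CaCO3) = 1/2 × 9.833 × 10^-3 = 4.916 × 10^-3 mol
mass of CaCO3 = 4.916 × 10^-3 × 100.09 = 0.4921 g

0.4921 g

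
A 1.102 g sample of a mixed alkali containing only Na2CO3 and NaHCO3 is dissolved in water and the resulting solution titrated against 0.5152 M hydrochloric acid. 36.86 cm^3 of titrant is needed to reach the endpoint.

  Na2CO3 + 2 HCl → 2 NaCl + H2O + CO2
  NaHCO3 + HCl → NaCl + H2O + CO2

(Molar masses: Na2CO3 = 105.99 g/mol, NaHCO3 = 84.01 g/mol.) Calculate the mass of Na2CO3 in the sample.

0.8430 g

n(HCl) = 0.03686 × 0.5152 = 0.01899 mol
Let x = n(Na2CO3), y = n(NaHCO3).
Titrant: 2x + 1y = 0.01899;  mass: 105.99x + 84.01y = 1.102
Solving, x = 7.954 × 10^-3 mol, y = 3.083 × 10^-3 mol
mass of Na2CO3 = 7.954 × 10^-3 × 105.99 = 0.8430 g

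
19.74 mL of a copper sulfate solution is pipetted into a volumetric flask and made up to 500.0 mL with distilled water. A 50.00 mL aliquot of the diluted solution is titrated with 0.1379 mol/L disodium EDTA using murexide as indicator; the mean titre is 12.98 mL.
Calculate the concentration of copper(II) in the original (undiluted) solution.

Cu^2+ + EDTA^4- → [Cu(EDTA)]^2-
n(EDTA) = 0.01298 × 0.1379 = 1.790 × 10^-3 mol
n(Cu2+) in the aliquot = 1.790 × 10^-3 mol (1:1 ratio)
[Cu2+]_dilute = 1.790 × 10^-3 / 0.05000 = 0.03580 mol/L
Dilution factor = 500.0 / 19.74 = 25.33
[Cu2+]_stock = 0.03580 × 25.33 = 0.9068 mol/L

0.9068 mol/L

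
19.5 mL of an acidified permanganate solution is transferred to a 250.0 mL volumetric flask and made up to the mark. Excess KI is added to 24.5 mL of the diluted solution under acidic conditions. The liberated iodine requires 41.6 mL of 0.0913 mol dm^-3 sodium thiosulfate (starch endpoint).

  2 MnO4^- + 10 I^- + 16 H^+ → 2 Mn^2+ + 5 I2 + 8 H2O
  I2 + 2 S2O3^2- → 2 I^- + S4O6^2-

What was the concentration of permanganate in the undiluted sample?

n(S2O3^2-) = 0.0416 × 0.0913 = 3.80 × 10^-3 mol
n(I2) = n(S2O3^2-)/2 = 1.90 × 10^-3 mol
From the 2:5 ratio, n(MnO4^-) in the aliquot = 2/5 × 1.90 × 10^-3 = 7.60 × 10^-4 mol
[MnO4^-]_dilute = 7.60 × 10^-4 / 0.0245 = 0.0310 mol/L
[MnO4^-]_original = 0.0310 × 250.0/19.5 = 0.397 mol/L

0.397 mol/L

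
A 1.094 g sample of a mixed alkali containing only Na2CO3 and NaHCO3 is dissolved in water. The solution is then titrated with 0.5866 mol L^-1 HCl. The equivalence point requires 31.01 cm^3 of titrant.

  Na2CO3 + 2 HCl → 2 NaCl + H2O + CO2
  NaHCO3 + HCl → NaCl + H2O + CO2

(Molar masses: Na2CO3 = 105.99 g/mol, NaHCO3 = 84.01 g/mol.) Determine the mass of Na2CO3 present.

n(HCl) = 0.03101 × 0.5866 = 0.01819 mol
Let x = n(Na2CO3), y = n(NaHCO3).
Titrant: 2x + 1y = 0.01819;  mass: 105.99x + 84.01y = 1.094
Solving, x = 7.000 × 10^-3 mol, y = 4.191 × 10^-3 mol
mass of Na2CO3 = 7.000 × 10^-3 × 105.99 = 0.7419 g

0.7419 g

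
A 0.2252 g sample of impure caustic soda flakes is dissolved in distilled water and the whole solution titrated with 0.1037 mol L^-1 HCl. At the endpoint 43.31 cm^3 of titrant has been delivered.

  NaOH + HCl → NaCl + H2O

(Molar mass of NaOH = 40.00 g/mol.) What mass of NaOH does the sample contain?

0.1796 g

n(HCl) = 0.04331 L × 0.1037 mol/L = 4.491 × 10^-3 mol
n(NaOH) = 4.491 × 10^-3 mol (1:1 ratio)
mass of NaOH = 4.491 × 10^-3 × 40.00 g/mol = 0.1796 g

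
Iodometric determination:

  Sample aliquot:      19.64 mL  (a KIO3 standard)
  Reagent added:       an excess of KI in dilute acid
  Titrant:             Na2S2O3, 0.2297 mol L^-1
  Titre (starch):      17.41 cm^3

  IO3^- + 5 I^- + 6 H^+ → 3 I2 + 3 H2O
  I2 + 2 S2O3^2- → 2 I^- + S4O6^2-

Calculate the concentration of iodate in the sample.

0.03394 mol/L

n(S2O3^2-) = 0.01741 × 0.2297 = 3.999 × 10^-3 mol
n(I2) = n(S2O3^2-)/2 = 2.000 × 10^-3 mol
From the 1:3 ratio, n(IO3^-) in the aliquot = 1/3 × 2.000 × 10^-3 = 6.665 × 10^-4 mol
[IO3^-] = 6.665 × 10^-4 / 0.01964 = 0.03394 mol/L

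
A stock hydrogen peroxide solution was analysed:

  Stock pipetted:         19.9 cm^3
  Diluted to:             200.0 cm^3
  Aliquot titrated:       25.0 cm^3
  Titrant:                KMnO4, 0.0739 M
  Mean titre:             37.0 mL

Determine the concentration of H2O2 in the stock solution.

2 MnO4^- + 5 H2O2 + 6 H^+ → 2 Mn^2+ + 5 O2 + 8 H2O
n(KMnO4) = 0.0370 × 0.0739 = 2.73 × 10^-3 mol
From the 5:2 ratio, n(H2O2) in the aliquot = 5/2 × 2.73 × 10^-3 = 6.84 × 10^-3 mol
[H2O2]_dilute = 6.84 × 10^-3 / 0.0250 = 0.273 mol/L
Dilution factor = 200.0 / 19.9 = 10.05
[H2O2]_stock = 0.273 × 10.05 = 2.75 mol/L

2.75 M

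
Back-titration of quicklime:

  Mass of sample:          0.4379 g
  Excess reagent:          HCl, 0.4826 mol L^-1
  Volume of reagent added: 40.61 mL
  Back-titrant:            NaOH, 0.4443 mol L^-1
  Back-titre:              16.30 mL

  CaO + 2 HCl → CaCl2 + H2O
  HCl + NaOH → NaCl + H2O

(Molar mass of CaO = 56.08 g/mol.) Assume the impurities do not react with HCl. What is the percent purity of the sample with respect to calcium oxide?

79.12 %

n(HCl) added = 0.04061 × 0.4826 = 0.01960 mol
n(NaOH) used in back-titration = 0.01630 × 0.4443 = 7.242 × 10^-3 mol
n(HCl) left over = 7.242 × 10^-3 mol (1:1 ratio)
n(HCl) consumed by analyte = 0.01960 − 7.242 × 10^-3 = 0.01236 mol
From the 1:2 ratio, n(CaO) = 1/2 × 0.01236 = 6.178 × 10^-3 mol
mass of CaO = 6.178 × 10^-3 × 56.08 = 0.3465 g
% CaO = 0.3465 / 0.4379 × 100 = 79.12 %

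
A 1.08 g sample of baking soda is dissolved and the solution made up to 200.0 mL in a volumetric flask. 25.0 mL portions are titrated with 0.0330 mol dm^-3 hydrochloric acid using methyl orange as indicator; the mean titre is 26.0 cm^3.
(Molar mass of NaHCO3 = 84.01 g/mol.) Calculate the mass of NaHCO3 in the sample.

0.577 g

NaHCO3 + HCl → NaCl + H2O + CO2
n(HCl) per titration = 0.0260 × 0.0330 = 8.58 × 10^-4 mol
n(NaHCO3) in each aliquot = 8.58 × 10^-4 mol (1:1 ratio)
n(NaHCO3) in the whole flask = 8.58 × 10^-4 × 200.0/25.0 = 6.86 × 10^-3 mol
mass of NaHCO3 = 6.86 × 10^-3 × 84.01 = 0.577 g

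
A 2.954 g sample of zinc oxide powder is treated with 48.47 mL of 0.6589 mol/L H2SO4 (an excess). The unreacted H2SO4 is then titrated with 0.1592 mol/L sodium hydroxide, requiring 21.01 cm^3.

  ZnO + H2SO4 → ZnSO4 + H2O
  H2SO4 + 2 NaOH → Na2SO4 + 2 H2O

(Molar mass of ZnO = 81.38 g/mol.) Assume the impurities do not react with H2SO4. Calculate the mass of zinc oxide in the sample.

n(H2SO4) added = 0.04847 × 0.6589 = 0.03194 mol
n(NaOH) used in back-titration = 0.02101 × 0.1592 = 3.345 × 10^-3 mol
From the 1:2 ratio, n(H2SO4) left over = 1/2 × 3.345 × 10^-3 = 1.672 × 10^-3 mol
n(H2SO4) consumed by analyte = 0.03194 − 1.672 × 10^-3 = 0.03026 mol
n(ZnO) = 0.03026 mol (1:1 ratio)
mass of ZnO = 0.03026 × 81.38 = 2.463 g

2.463 g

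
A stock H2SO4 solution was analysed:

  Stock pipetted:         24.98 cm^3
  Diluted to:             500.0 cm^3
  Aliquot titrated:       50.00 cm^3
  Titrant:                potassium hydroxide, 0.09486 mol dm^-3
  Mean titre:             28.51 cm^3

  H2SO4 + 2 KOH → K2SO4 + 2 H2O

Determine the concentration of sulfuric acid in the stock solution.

0.5413 mol/L

n(KOH) = 0.02851 × 0.09486 = 2.704 × 10^-3 mol
From the 1:2 ratio, n(H2SO4) in the aliquot = 1/2 × 2.704 × 10^-3 = 1.352 × 10^-3 mol
[H2SO4]_dilute = 1.352 × 10^-3 / 0.05000 = 0.02704 mol/L
Dilution factor = 500.0 / 24.98 = 20.02
[H2SO4]_stock = 0.02704 × 20.02 = 0.5413 mol/L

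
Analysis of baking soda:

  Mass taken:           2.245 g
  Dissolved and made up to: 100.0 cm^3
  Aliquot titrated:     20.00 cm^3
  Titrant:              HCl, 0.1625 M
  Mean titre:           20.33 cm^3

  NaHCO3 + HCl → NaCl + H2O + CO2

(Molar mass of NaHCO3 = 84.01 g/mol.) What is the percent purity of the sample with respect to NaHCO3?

n(HCl) per titration = 0.02033 × 0.1625 = 3.304 × 10^-3 mol
n(NaHCO3) in each aliquot = 3.304 × 10^-3 mol (1:1 ratio)
n(NaHCO3) in the whole flask = 3.304 × 10^-3 × 100.0/20.00 = 0.01652 mol
mass of NaHCO3 = 0.01652 × 84.01 = 1.388 g
% NaHCO3 = 1.388 / 2.245 × 100 = 61.81 %

61.81 %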